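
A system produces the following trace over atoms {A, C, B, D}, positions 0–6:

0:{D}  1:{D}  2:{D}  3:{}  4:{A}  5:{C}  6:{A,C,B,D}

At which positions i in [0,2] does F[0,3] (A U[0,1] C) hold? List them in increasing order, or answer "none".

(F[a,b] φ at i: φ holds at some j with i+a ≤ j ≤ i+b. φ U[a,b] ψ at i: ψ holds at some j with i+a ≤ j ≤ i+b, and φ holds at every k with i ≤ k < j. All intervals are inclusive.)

Evaluate at each i in [0,2]:
  i=0: ✗ (none in [0,3])
  i=1: ✓ (witness j=4)
  i=2: ✓ (witness j=4)

1, 2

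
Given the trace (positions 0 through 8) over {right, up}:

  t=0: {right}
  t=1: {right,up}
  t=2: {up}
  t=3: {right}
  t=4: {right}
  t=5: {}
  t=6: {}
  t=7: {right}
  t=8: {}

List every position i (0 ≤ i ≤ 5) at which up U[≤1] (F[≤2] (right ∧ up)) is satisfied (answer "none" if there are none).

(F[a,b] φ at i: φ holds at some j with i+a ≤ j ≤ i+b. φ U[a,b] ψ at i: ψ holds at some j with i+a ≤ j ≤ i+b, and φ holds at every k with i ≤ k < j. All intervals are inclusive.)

0, 1

Evaluate at each i in [0,5]:
  i=0: ✓ (rhs at j=0)
  i=1: ✓ (rhs at j=1)
  i=2: ✗ (no rhs in [2,3])
  i=3: ✗ (no rhs in [3,4])
  i=4: ✗ (no rhs in [4,5])
  i=5: ✗ (no rhs in [5,6])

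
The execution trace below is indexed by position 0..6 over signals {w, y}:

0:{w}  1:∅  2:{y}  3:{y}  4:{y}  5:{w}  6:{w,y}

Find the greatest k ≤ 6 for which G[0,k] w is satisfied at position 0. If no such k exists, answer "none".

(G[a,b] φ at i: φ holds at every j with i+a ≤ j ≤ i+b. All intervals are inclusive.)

w must hold from j=0 onward; find where it first fails.
  j=0: holds
  j=1: fails
Holds on [0,0], so largest k = 0.

0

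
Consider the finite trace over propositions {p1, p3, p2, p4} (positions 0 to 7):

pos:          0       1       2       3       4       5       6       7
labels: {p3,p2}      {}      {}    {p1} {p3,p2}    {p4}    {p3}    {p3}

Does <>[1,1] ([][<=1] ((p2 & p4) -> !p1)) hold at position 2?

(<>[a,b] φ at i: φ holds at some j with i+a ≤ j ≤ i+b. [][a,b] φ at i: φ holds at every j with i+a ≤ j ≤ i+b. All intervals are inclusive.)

Check [][<=1] ((p2 & p4) -> !p1) at each j in [3,3]:
  j=3: holds on [3,4]
Found at j=3 → formula holds.

Yes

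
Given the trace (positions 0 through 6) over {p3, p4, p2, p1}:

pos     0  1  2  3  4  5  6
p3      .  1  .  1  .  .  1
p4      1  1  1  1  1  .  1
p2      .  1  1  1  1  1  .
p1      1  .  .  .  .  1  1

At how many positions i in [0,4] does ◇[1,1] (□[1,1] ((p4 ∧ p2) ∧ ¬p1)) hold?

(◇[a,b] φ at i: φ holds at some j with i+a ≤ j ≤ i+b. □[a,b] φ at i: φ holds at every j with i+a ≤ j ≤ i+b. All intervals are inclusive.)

Evaluate at each i in [0,4]:
  i=0: ✓ (witness j=1)
  i=1: ✓ (witness j=2)
  i=2: ✓ (witness j=3)
  i=3: ✗ (none in [4,4])
  i=4: ✗ (none in [5,5])
Positions where it holds: {0, 1, 2} → 3.

3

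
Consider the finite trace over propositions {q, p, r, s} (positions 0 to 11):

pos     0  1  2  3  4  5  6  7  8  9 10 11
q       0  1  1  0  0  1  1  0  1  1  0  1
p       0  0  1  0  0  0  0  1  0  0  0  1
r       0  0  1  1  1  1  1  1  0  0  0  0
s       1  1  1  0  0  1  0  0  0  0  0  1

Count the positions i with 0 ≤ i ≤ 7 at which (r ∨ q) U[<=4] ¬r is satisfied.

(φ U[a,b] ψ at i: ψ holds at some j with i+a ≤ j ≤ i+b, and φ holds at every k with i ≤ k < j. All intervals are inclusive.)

Evaluate at each i in [0,7]:
  i=0: ✓ (rhs at j=0)
  i=1: ✓ (rhs at j=1)
  i=2: ✗ (no rhs in [2,6])
  i=3: ✗ (no rhs in [3,7])
  i=4: ✓ (rhs at j=8; lhs holds on [4,7])
  i=5: ✓ (rhs at j=8; lhs holds on [5,7])
  i=6: ✓ (rhs at j=8; lhs holds on [6,7])
  i=7: ✓ (rhs at j=8; lhs holds on [7,7])
Positions where it holds: {0, 1, 4, 5, 6, 7} → 6.

6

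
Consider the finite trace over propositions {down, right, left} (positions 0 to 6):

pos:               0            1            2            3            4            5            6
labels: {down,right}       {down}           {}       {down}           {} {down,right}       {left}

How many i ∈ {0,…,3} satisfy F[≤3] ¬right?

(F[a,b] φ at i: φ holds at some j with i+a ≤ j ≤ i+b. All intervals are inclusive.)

4

Evaluate at each i in [0,3]:
  i=0: ✓ (witness j=1)
  i=1: ✓ (witness j=1)
  i=2: ✓ (witness j=2)
  i=3: ✓ (witness j=3)
Positions where it holds: {0, 1, 2, 3} → 4.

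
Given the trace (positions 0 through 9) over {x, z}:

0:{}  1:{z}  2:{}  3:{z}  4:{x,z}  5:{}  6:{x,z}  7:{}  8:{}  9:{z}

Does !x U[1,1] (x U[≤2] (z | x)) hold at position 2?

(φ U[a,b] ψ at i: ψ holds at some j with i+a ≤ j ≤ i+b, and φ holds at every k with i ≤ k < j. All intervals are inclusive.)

Need some j in [3,3] with (x U[≤2] (z | x)), and !x at every k in [2,j-1].
  j=3: (x U[≤2] (z | x)) holds; !x holds at every k in [2,2] → satisfied.

True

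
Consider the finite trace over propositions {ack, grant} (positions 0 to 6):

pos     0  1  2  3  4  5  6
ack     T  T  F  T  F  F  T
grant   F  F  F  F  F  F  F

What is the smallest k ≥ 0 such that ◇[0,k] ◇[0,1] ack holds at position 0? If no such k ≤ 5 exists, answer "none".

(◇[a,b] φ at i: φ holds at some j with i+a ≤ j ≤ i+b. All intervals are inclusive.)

Scan j = 0,1,… for ◇[0,1] ack:
  j=0: holds
First hit at j=0, so smallest k = 0-0 = 0.

0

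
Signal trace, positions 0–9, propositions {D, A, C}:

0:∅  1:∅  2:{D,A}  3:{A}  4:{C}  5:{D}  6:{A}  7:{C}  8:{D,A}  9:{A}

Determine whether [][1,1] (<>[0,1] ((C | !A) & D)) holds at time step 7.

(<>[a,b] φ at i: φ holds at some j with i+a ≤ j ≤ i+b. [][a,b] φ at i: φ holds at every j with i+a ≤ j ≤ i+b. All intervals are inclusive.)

Check <>[0,1] ((C | !A) & D) at every j in [8,8]:
  j=8: fails (none in [8,9])
Fails at j=8 → formula fails.

No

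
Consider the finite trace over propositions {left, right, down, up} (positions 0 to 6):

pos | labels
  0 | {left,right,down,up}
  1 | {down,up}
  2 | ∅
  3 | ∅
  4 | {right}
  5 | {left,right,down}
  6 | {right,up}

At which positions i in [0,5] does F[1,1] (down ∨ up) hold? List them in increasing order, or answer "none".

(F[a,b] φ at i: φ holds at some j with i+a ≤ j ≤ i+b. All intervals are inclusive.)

0, 4, 5

Evaluate at each i in [0,5]:
  i=0: ✓ (witness j=1)
  i=1: ✗ (none in [2,2])
  i=2: ✗ (none in [3,3])
  i=3: ✗ (none in [4,4])
  i=4: ✓ (witness j=5)
  i=5: ✓ (witness j=6)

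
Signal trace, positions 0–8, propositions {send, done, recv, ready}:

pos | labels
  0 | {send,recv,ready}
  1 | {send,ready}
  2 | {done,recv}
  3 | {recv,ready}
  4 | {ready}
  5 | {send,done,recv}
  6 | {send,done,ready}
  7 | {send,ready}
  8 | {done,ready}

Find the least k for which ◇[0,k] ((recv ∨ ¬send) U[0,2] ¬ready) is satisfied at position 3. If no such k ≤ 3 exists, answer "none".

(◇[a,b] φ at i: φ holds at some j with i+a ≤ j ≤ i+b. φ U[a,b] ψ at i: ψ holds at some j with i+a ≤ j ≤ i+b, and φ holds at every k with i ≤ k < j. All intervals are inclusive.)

0

Scan j = 3,4,… for ((recv ∨ ¬send) U[0,2] ¬ready):
  j=3: holds
First hit at j=3, so smallest k = 3-3 = 0.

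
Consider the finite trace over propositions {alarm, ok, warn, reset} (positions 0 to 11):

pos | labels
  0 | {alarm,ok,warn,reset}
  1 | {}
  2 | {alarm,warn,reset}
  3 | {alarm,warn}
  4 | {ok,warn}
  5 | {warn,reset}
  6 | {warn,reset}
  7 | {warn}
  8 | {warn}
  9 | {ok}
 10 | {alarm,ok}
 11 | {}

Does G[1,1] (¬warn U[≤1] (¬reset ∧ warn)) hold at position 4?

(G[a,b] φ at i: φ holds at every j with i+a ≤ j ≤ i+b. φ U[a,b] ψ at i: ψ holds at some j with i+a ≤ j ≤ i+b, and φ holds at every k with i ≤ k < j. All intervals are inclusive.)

No

Check (¬warn U[≤1] (¬reset ∧ warn)) at every j in [5,5]:
  j=5: fails
Fails at j=5 → formula fails.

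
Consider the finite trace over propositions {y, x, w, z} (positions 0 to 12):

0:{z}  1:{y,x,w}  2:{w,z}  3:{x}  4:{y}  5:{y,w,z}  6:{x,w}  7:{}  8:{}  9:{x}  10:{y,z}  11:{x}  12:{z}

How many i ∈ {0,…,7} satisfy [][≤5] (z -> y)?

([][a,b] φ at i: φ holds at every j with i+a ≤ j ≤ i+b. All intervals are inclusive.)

4

Evaluate at each i in [0,7]:
  i=0: ✗ (fails at j=0)
  i=1: ✗ (fails at j=2)
  i=2: ✗ (fails at j=2)
  i=3: ✓ (all of [3,8])
  i=4: ✓ (all of [4,9])
  i=5: ✓ (all of [5,10])
  i=6: ✓ (all of [6,11])
  i=7: ✗ (fails at j=12)
Positions where it holds: {3, 4, 5, 6} → 4.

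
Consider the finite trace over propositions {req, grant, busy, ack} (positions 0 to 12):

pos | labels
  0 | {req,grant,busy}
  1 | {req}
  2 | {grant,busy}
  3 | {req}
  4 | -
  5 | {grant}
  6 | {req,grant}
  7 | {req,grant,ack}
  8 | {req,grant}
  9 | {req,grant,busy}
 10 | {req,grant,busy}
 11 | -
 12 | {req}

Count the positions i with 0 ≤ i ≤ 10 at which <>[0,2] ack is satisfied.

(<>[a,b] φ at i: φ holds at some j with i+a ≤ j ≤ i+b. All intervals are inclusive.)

3

Evaluate at each i in [0,10]:
  i=0: ✗ (none in [0,2])
  i=1: ✗ (none in [1,3])
  i=2: ✗ (none in [2,4])
  i=3: ✗ (none in [3,5])
  i=4: ✗ (none in [4,6])
  i=5: ✓ (witness j=7)
  i=6: ✓ (witness j=7)
  i=7: ✓ (witness j=7)
  i=8: ✗ (none in [8,10])
  i=9: ✗ (none in [9,11])
  i=10: ✗ (none in [10,12])
Positions where it holds: {5, 6, 7} → 3.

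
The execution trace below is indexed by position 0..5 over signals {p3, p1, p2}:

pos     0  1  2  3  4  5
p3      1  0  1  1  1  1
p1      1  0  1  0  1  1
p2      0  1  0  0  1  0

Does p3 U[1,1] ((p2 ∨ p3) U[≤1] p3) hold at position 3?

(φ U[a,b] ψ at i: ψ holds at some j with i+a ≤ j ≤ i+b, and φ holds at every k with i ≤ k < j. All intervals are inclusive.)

Need some j in [4,4] with ((p2 ∨ p3) U[≤1] p3), and p3 at every k in [3,j-1].
  j=4: ((p2 ∨ p3) U[≤1] p3) holds; p3 holds at every k in [3,3] → satisfied.

True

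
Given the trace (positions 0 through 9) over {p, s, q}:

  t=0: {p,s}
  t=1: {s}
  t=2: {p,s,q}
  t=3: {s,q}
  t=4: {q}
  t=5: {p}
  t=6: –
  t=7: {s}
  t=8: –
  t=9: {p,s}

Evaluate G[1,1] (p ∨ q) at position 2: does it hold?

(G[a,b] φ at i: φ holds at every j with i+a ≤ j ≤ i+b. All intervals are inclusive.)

Check (p ∨ q) at every j in [3,3]:
  j=3: true
All positions satisfy it → formula holds.

Holds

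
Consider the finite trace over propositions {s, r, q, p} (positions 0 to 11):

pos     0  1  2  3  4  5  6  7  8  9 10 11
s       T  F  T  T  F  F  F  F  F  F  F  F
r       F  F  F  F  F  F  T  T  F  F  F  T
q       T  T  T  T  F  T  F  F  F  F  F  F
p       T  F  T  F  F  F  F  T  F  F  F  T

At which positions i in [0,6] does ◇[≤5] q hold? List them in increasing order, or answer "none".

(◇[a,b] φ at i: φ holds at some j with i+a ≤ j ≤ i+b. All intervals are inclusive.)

0, 1, 2, 3, 4, 5

Evaluate at each i in [0,6]:
  i=0: ✓ (witness j=0)
  i=1: ✓ (witness j=1)
  i=2: ✓ (witness j=2)
  i=3: ✓ (witness j=3)
  i=4: ✓ (witness j=5)
  i=5: ✓ (witness j=5)
  i=6: ✗ (none in [6,11])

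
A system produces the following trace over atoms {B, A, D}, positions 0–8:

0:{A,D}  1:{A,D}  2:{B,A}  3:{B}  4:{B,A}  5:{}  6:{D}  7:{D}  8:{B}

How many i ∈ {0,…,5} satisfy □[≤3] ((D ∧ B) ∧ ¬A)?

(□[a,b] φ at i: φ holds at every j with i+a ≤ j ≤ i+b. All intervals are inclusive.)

0

Evaluate at each i in [0,5]:
  i=0: ✗ (fails at j=0)
  i=1: ✗ (fails at j=1)
  i=2: ✗ (fails at j=2)
  i=3: ✗ (fails at j=3)
  i=4: ✗ (fails at j=4)
  i=5: ✗ (fails at j=5)
Positions where it holds: {} → 0.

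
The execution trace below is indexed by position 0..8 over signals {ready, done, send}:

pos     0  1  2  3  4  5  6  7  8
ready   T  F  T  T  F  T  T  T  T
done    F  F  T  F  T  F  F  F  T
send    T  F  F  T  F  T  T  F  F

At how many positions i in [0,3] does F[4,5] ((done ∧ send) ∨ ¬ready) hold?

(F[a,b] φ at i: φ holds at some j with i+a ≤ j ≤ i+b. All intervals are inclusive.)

1

Evaluate at each i in [0,3]:
  i=0: ✓ (witness j=4)
  i=1: ✗ (none in [5,6])
  i=2: ✗ (none in [6,7])
  i=3: ✗ (none in [7,8])
Positions where it holds: {0} → 1.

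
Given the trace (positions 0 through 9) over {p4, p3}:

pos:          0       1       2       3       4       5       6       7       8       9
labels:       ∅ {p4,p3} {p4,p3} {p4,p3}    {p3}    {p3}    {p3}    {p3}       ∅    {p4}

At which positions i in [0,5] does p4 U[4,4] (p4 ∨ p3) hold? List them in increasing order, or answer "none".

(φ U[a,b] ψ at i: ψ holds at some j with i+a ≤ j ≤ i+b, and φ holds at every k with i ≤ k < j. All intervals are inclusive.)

none

Evaluate at each i in [0,5]:
  i=0: ✗ (lhs fails at k=0 before rhs at j=4)
  i=1: ✗ (lhs fails at k=4 before rhs at j=5)
  i=2: ✗ (lhs fails at k=4 before rhs at j=6)
  i=3: ✗ (lhs fails at k=4 before rhs at j=7)
  i=4: ✗ (no rhs in [8,8])
  i=5: ✗ (lhs fails at k=5 before rhs at j=9)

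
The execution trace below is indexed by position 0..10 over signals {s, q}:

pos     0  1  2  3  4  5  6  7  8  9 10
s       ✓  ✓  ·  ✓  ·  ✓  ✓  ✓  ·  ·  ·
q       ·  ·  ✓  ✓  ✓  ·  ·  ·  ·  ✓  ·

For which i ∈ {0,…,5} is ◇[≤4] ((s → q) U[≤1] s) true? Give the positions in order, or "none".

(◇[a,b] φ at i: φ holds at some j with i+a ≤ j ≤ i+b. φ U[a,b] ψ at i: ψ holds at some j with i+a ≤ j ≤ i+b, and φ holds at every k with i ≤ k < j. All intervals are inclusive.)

0, 1, 2, 3, 4, 5

Evaluate at each i in [0,5]:
  i=0: ✓ (witness j=0)
  i=1: ✓ (witness j=1)
  i=2: ✓ (witness j=2)
  i=3: ✓ (witness j=3)
  i=4: ✓ (witness j=4)
  i=5: ✓ (witness j=5)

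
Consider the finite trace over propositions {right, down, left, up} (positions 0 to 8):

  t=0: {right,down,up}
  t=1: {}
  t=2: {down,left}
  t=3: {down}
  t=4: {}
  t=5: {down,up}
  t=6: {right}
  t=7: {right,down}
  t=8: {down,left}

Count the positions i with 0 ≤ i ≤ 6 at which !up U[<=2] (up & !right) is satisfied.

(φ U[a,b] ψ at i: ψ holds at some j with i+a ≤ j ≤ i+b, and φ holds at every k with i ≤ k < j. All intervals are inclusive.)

3

Evaluate at each i in [0,6]:
  i=0: ✗ (no rhs in [0,2])
  i=1: ✗ (no rhs in [1,3])
  i=2: ✗ (no rhs in [2,4])
  i=3: ✓ (rhs at j=5; lhs holds on [3,4])
  i=4: ✓ (rhs at j=5; lhs holds on [4,4])
  i=5: ✓ (rhs at j=5)
  i=6: ✗ (no rhs in [6,8])
Positions where it holds: {3, 4, 5} → 3.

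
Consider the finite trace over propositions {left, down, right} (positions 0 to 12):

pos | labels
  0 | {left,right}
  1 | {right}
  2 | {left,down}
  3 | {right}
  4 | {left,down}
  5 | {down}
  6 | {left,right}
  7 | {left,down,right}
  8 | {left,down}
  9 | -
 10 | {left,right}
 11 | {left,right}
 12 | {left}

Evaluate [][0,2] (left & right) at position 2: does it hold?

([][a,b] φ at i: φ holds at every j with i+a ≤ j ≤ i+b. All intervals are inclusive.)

Check (left & right) at every j in [2,4]:
  j=2: false
  j=3: false
  j=4: false
Fails at j=2 → formula fails.

False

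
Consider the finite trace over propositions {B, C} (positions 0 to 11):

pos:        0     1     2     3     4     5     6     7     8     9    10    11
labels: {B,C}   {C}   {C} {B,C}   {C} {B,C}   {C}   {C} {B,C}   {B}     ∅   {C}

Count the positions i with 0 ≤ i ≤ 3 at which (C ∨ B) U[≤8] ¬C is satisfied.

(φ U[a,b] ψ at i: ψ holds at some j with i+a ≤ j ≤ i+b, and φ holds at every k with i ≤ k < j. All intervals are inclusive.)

Evaluate at each i in [0,3]:
  i=0: ✗ (no rhs in [0,8])
  i=1: ✓ (rhs at j=9; lhs holds on [1,8])
  i=2: ✓ (rhs at j=9; lhs holds on [2,8])
  i=3: ✓ (rhs at j=9; lhs holds on [3,8])
Positions where it holds: {1, 2, 3} → 3.

3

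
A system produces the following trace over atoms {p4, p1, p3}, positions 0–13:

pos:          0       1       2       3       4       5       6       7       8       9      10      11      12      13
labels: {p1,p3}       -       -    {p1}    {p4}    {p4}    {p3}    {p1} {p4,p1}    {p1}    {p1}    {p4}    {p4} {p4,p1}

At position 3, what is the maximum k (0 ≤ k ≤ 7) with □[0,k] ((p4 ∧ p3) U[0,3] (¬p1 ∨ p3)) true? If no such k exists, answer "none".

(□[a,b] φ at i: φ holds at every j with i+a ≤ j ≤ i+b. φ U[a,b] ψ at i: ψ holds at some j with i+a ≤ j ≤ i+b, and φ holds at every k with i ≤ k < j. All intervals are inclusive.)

((p4 ∧ p3) U[0,3] (¬p1 ∨ p3)) must hold from j=3 onward; find where it first fails.
  j=3: fails → no k works.

none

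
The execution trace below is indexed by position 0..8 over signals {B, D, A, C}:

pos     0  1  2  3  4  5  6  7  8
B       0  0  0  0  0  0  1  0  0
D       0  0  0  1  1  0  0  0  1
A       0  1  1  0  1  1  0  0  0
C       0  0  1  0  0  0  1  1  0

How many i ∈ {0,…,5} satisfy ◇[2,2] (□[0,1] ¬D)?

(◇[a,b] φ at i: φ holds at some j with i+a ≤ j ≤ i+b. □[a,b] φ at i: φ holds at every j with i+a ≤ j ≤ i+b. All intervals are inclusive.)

2

Evaluate at each i in [0,5]:
  i=0: ✗ (none in [2,2])
  i=1: ✗ (none in [3,3])
  i=2: ✗ (none in [4,4])
  i=3: ✓ (witness j=5)
  i=4: ✓ (witness j=6)
  i=5: ✗ (none in [7,7])
Positions where it holds: {3, 4} → 2.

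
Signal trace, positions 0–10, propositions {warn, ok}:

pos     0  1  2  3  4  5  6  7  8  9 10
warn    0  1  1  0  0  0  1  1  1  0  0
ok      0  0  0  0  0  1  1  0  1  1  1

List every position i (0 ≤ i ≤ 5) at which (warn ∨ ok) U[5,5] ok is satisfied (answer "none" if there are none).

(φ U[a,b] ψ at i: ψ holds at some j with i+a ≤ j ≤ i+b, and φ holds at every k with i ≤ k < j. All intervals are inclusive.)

Evaluate at each i in [0,5]:
  i=0: ✗ (lhs fails at k=0 before rhs at j=5)
  i=1: ✗ (lhs fails at k=3 before rhs at j=6)
  i=2: ✗ (no rhs in [7,7])
  i=3: ✗ (lhs fails at k=3 before rhs at j=8)
  i=4: ✗ (lhs fails at k=4 before rhs at j=9)
  i=5: ✓ (rhs at j=10; lhs holds on [5,9])

5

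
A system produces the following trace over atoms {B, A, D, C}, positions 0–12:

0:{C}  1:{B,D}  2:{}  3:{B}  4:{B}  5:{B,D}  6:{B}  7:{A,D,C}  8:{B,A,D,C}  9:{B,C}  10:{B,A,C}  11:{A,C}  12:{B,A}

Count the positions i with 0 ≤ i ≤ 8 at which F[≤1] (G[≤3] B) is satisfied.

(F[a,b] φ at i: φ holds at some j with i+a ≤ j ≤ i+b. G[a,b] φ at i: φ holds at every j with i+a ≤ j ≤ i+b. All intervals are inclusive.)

Evaluate at each i in [0,8]:
  i=0: ✗ (none in [0,1])
  i=1: ✗ (none in [1,2])
  i=2: ✓ (witness j=3)
  i=3: ✓ (witness j=3)
  i=4: ✗ (none in [4,5])
  i=5: ✗ (none in [5,6])
  i=6: ✗ (none in [6,7])
  i=7: ✗ (none in [7,8])
  i=8: ✗ (none in [8,9])
Positions where it holds: {2, 3} → 2.

2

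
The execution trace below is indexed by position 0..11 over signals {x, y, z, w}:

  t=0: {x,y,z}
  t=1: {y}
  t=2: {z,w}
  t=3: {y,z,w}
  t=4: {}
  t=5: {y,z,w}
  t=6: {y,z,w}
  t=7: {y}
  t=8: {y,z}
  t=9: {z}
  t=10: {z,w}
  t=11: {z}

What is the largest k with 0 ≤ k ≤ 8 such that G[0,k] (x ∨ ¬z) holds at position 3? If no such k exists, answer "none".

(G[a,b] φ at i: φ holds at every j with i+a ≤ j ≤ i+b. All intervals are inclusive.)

(x ∨ ¬z) must hold from j=3 onward; find where it first fails.
  j=3: fails → no k works.

none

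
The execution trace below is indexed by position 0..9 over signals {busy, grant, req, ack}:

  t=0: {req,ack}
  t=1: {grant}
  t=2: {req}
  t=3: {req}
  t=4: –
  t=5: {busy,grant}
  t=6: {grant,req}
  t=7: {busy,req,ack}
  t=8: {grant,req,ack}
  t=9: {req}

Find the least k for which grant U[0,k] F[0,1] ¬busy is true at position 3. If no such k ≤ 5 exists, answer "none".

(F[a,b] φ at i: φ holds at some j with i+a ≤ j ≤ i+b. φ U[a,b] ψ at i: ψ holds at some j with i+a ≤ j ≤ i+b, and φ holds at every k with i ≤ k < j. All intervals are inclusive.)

0

Need earliest j ≥ 3 with F[0,1] ¬busy, and grant at every k in [3,j-1].
  j=3: rhs holds (empty prefix). k = 0.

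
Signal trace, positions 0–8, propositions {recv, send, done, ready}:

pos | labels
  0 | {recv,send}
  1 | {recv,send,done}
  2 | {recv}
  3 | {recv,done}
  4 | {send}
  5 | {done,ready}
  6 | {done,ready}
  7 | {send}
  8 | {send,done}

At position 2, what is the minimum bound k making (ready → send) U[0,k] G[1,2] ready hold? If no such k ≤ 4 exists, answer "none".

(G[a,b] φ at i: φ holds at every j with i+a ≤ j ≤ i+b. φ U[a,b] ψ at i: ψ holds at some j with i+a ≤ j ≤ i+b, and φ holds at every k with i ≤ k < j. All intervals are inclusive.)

2

Need earliest j ≥ 2 with G[1,2] ready, and (ready → send) at every k in [2,j-1].
  j=2: rhs fails.
  j=3: rhs fails.
  j=4: rhs holds; lhs holds on [2,3]. k = 2.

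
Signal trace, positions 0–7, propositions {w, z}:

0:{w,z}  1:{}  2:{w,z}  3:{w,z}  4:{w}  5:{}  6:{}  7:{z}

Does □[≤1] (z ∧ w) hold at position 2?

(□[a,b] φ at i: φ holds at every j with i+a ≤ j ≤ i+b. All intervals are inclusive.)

True

Check (z ∧ w) at every j in [2,3]:
  j=2: true
  j=3: true
All positions satisfy it → formula holds.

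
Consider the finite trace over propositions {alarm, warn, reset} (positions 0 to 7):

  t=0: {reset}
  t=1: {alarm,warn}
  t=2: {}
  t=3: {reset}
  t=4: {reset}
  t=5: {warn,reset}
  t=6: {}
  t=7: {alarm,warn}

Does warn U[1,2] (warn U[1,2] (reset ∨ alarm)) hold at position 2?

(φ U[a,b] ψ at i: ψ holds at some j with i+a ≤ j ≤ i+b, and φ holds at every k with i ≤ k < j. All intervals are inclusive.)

Does not hold

Need some j in [3,4] with (warn U[1,2] (reset ∨ alarm)), and warn at every k in [2,j-1].
  j=3: (warn U[1,2] (reset ∨ alarm)) — fails.
  j=4: (warn U[1,2] (reset ∨ alarm)) — fails.
No j in the window works → until fails.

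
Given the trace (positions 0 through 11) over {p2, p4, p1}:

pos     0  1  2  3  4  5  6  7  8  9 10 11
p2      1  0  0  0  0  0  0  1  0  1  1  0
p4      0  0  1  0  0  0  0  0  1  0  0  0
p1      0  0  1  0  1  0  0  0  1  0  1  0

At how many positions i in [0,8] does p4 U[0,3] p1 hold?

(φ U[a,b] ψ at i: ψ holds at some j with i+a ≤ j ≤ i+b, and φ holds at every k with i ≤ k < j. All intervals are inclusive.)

3

Evaluate at each i in [0,8]:
  i=0: ✗ (lhs fails at k=0 before rhs at j=2)
  i=1: ✗ (lhs fails at k=1 before rhs at j=2)
  i=2: ✓ (rhs at j=2)
  i=3: ✗ (lhs fails at k=3 before rhs at j=4)
  i=4: ✓ (rhs at j=4)
  i=5: ✗ (lhs fails at k=5 before rhs at j=8)
  i=6: ✗ (lhs fails at k=6 before rhs at j=8)
  i=7: ✗ (lhs fails at k=7 before rhs at j=8)
  i=8: ✓ (rhs at j=8)
Positions where it holds: {2, 4, 8} → 3.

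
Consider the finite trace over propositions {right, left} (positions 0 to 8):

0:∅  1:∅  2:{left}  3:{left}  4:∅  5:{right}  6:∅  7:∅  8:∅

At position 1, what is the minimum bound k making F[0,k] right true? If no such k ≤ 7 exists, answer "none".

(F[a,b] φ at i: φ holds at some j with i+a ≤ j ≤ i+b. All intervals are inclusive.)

Scan j = 1,2,… for right:
  j=1: fails
  j=2: fails
  j=3: fails
  j=4: fails
  j=5: holds
First hit at j=5, so smallest k = 5-1 = 4.

4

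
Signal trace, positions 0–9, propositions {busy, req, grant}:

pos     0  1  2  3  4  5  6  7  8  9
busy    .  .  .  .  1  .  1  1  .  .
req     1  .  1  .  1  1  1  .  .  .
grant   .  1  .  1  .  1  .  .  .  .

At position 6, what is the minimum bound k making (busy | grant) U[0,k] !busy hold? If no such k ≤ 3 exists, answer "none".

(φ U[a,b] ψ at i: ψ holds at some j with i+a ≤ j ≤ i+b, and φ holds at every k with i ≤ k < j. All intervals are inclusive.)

2

Need earliest j ≥ 6 with !busy, and (busy | grant) at every k in [6,j-1].
  j=6: rhs fails.
  j=7: rhs fails.
  j=8: rhs holds; lhs holds on [6,7]. k = 2.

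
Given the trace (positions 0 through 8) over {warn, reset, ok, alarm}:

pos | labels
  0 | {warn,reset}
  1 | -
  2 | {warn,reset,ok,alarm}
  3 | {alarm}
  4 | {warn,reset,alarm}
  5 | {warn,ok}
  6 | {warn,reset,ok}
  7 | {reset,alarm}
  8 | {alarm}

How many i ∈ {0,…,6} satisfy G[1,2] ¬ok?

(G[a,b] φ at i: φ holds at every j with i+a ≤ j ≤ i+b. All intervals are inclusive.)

2

Evaluate at each i in [0,6]:
  i=0: ✗ (fails at j=2)
  i=1: ✗ (fails at j=2)
  i=2: ✓ (all of [3,4])
  i=3: ✗ (fails at j=5)
  i=4: ✗ (fails at j=5)
  i=5: ✗ (fails at j=6)
  i=6: ✓ (all of [7,8])
Positions where it holds: {2, 6} → 2.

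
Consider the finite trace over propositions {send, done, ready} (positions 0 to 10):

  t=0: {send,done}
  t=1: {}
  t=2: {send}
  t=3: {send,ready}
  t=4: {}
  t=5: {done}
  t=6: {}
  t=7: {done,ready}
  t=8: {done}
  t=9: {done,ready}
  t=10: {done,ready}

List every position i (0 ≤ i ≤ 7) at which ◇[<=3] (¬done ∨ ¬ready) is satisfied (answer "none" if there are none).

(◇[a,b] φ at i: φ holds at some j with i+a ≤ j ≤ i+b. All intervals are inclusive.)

Evaluate at each i in [0,7]:
  i=0: ✓ (witness j=0)
  i=1: ✓ (witness j=1)
  i=2: ✓ (witness j=2)
  i=3: ✓ (witness j=3)
  i=4: ✓ (witness j=4)
  i=5: ✓ (witness j=5)
  i=6: ✓ (witness j=6)
  i=7: ✓ (witness j=8)

0, 1, 2, 3, 4, 5, 6, 7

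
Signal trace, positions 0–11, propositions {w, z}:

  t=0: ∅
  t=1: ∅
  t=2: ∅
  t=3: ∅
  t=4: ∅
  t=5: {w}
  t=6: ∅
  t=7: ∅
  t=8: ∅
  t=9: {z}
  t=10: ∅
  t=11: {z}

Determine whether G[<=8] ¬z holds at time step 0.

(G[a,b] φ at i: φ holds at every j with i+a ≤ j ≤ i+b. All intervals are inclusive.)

Holds

Check ¬z at every j in [0,8]:
  j=0: true
  j=1: true
  j=2: true
  j=3: true
  j=4: true
  j=5: true
  j=6: true
  j=7: true
  j=8: true
All positions satisfy it → formula holds.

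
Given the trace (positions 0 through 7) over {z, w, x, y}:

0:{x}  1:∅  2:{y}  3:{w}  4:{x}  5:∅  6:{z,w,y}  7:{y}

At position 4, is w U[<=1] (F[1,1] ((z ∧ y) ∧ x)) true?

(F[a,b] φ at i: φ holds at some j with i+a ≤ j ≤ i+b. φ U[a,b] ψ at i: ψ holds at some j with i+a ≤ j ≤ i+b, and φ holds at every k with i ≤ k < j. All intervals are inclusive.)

False

Need some j in [4,5] with F[1,1] ((z ∧ y) ∧ x), and w at every k in [4,j-1].
  j=4: F[1,1] ((z ∧ y) ∧ x) — fails (none in [5,5]).
  j=5: F[1,1] ((z ∧ y) ∧ x) — fails (none in [6,6]).
No j in the window works → until fails.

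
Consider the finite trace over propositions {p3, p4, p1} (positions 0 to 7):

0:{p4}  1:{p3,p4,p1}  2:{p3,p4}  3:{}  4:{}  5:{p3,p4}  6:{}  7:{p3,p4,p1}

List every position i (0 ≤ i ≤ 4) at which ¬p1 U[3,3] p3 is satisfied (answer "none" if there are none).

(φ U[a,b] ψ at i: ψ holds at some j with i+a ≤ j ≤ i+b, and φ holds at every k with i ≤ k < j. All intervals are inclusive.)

Evaluate at each i in [0,4]:
  i=0: ✗ (no rhs in [3,3])
  i=1: ✗ (no rhs in [4,4])
  i=2: ✓ (rhs at j=5; lhs holds on [2,4])
  i=3: ✗ (no rhs in [6,6])
  i=4: ✓ (rhs at j=7; lhs holds on [4,6])

2, 4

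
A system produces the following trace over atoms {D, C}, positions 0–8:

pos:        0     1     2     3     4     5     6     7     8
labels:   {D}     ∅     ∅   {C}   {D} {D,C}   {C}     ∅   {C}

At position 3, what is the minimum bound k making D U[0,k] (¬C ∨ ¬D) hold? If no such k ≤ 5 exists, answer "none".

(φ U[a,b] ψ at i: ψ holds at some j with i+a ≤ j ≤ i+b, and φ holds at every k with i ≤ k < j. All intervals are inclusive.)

0

Need earliest j ≥ 3 with (¬C ∨ ¬D), and D at every k in [3,j-1].
  j=3: rhs holds (empty prefix). k = 0.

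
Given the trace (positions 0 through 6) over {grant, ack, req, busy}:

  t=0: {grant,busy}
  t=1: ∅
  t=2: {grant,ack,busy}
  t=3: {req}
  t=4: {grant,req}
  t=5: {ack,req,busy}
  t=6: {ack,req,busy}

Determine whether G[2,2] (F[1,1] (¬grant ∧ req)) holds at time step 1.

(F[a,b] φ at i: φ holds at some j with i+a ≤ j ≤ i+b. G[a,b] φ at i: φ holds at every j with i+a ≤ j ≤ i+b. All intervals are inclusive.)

Check F[1,1] (¬grant ∧ req) at every j in [3,3]:
  j=3: fails (none in [4,4])
Fails at j=3 → formula fails.

No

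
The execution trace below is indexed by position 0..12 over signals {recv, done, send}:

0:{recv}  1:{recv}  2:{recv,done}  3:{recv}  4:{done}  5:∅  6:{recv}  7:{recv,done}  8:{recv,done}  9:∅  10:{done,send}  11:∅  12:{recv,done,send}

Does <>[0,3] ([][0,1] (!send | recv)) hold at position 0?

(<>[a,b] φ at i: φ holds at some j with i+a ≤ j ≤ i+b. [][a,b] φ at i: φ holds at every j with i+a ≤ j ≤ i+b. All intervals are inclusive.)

True

Check [][0,1] (!send | recv) at each j in [0,3]:
  j=0: holds on [0,1]
  j=1: holds on [1,2]
  j=2: holds on [2,3]
  j=3: holds on [3,4]
Found at j=0 → formula holds.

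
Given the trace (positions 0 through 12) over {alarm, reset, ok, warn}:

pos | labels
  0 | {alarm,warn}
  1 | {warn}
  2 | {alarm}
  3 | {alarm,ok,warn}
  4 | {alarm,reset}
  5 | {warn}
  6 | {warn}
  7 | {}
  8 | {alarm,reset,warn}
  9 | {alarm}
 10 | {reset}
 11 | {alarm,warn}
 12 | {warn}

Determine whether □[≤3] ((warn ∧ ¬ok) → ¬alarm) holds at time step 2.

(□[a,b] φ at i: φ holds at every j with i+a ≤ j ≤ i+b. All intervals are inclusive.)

Check ((warn ∧ ¬ok) → ¬alarm) at every j in [2,5]:
  j=2: antecedent false → ✓
  j=3: antecedent false → ✓
  j=4: antecedent false → ✓
  j=5: antecedent true; consequent true → ✓
All positions satisfy it → formula holds.

Holds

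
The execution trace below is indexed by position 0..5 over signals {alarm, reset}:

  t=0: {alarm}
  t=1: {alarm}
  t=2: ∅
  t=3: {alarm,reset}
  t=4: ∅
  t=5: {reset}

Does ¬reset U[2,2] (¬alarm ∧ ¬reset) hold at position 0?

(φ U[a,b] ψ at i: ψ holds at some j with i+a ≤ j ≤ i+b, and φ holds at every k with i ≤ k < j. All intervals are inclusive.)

Holds

Need some j in [2,2] with (¬alarm ∧ ¬reset), and ¬reset at every k in [0,j-1].
  j=2: (¬alarm ∧ ¬reset) holds; ¬reset holds at every k in [0,1] → satisfied.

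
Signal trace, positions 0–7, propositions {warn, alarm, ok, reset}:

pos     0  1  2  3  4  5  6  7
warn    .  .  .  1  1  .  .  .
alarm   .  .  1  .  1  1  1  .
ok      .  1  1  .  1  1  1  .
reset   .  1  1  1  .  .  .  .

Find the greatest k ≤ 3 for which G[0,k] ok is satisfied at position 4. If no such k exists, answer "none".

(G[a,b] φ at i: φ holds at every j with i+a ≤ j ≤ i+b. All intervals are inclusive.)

2

ok must hold from j=4 onward; find where it first fails.
  j=4: holds
  j=5: holds
  j=6: holds
  j=7: fails
Holds on [4,6], so largest k = 2.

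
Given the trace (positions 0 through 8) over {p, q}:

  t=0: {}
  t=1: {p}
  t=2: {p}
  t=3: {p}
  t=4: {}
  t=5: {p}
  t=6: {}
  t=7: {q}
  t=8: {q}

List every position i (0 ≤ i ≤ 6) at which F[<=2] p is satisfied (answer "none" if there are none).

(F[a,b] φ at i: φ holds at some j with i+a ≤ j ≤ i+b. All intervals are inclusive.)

0, 1, 2, 3, 4, 5

Evaluate at each i in [0,6]:
  i=0: ✓ (witness j=1)
  i=1: ✓ (witness j=1)
  i=2: ✓ (witness j=2)
  i=3: ✓ (witness j=3)
  i=4: ✓ (witness j=5)
  i=5: ✓ (witness j=5)
  i=6: ✗ (none in [6,8])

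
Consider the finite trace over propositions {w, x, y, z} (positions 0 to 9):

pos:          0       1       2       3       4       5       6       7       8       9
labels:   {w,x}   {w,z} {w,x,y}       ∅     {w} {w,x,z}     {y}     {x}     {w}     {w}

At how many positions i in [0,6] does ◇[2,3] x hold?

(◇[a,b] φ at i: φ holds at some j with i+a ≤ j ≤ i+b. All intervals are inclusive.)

5

Evaluate at each i in [0,6]:
  i=0: ✓ (witness j=2)
  i=1: ✗ (none in [3,4])
  i=2: ✓ (witness j=5)
  i=3: ✓ (witness j=5)
  i=4: ✓ (witness j=7)
  i=5: ✓ (witness j=7)
  i=6: ✗ (none in [8,9])
Positions where it holds: {0, 2, 3, 4, 5} → 5.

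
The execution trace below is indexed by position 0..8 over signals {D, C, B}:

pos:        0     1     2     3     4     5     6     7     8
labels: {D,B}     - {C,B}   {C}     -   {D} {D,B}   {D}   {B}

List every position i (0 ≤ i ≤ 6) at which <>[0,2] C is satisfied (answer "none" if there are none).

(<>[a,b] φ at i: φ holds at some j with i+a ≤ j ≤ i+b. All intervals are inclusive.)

0, 1, 2, 3

Evaluate at each i in [0,6]:
  i=0: ✓ (witness j=2)
  i=1: ✓ (witness j=2)
  i=2: ✓ (witness j=2)
  i=3: ✓ (witness j=3)
  i=4: ✗ (none in [4,6])
  i=5: ✗ (none in [5,7])
  i=6: ✗ (none in [6,8])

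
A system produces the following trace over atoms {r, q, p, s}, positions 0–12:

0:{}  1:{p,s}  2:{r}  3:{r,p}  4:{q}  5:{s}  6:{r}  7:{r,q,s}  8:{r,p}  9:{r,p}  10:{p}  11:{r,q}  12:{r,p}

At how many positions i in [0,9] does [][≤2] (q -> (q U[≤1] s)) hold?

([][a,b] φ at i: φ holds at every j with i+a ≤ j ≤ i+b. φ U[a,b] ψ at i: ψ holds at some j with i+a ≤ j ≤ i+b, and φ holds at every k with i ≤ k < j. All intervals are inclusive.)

Evaluate at each i in [0,9]:
  i=0: ✓ (all of [0,2])
  i=1: ✓ (all of [1,3])
  i=2: ✓ (all of [2,4])
  i=3: ✓ (all of [3,5])
  i=4: ✓ (all of [4,6])
  i=5: ✓ (all of [5,7])
  i=6: ✓ (all of [6,8])
  i=7: ✓ (all of [7,9])
  i=8: ✓ (all of [8,10])
  i=9: ✗ (fails at j=11)
Positions where it holds: {0, 1, 2, 3, 4, 5, 6, 7, 8} → 9.

9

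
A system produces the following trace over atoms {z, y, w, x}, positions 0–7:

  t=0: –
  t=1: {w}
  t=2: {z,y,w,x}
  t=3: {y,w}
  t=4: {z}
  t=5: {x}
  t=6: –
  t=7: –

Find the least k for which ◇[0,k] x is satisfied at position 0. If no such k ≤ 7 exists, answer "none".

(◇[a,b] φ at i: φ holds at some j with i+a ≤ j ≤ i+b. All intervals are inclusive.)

Scan j = 0,1,… for x:
  j=0: fails
  j=1: fails
  j=2: holds
First hit at j=2, so smallest k = 2-0 = 2.

2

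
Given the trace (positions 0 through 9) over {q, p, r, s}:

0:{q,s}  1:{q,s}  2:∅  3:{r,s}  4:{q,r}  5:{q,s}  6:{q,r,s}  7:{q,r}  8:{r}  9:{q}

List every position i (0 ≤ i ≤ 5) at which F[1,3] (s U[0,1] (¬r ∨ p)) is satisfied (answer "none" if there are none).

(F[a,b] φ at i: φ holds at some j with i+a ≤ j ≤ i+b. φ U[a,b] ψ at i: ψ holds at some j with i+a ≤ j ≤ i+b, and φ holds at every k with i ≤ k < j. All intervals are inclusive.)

Evaluate at each i in [0,5]:
  i=0: ✓ (witness j=1)
  i=1: ✓ (witness j=2)
  i=2: ✓ (witness j=5)
  i=3: ✓ (witness j=5)
  i=4: ✓ (witness j=5)
  i=5: ✗ (none in [6,8])

0, 1, 2, 3, 4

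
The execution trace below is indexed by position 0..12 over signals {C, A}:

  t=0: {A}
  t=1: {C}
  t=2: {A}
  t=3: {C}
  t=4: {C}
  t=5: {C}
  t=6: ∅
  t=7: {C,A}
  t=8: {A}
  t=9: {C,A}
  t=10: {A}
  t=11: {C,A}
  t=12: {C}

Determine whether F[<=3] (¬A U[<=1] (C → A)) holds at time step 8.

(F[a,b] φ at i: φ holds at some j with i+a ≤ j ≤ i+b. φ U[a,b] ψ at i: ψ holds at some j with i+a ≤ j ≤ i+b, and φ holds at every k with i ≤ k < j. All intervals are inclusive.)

Check (¬A U[<=1] (C → A)) at each j in [8,11]:
  j=8: holds
  j=9: holds
  j=10: holds
  j=11: holds
Found at j=8 → formula holds.

True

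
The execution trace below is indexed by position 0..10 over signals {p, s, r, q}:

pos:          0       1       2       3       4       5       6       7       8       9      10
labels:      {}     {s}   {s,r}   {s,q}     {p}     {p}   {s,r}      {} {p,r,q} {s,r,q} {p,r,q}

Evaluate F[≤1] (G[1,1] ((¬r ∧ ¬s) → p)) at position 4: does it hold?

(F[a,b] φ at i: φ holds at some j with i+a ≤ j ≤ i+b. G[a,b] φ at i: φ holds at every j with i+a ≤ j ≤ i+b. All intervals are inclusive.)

Check G[1,1] ((¬r ∧ ¬s) → p) at each j in [4,5]:
  j=4: holds on [5,5]
  j=5: holds on [6,6]
Found at j=4 → formula holds.

Holds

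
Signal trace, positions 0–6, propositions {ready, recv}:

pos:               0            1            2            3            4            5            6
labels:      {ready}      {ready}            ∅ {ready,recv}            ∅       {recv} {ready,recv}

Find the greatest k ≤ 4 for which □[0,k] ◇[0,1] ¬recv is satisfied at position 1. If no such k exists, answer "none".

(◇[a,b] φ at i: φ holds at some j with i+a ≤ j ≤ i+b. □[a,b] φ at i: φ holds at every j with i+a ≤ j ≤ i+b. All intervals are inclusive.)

◇[0,1] ¬recv must hold from j=1 onward; find where it first fails.
  j=1: holds
  j=2: holds
  j=3: holds
  j=4: holds
  j=5: fails
Holds on [1,4], so largest k = 3.

3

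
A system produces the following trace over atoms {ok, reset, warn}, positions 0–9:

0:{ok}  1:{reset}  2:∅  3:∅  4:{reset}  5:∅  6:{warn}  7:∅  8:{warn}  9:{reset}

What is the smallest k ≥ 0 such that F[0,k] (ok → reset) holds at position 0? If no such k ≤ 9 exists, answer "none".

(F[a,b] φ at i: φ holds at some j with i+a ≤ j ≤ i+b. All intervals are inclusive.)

1

Scan j = 0,1,… for (ok → reset):
  j=0: fails
  j=1: holds
First hit at j=1, so smallest k = 1-0 = 1.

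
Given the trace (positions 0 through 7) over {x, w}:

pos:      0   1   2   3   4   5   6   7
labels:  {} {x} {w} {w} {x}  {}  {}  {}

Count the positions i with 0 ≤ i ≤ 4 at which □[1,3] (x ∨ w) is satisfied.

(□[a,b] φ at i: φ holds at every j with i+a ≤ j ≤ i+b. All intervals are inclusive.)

2

Evaluate at each i in [0,4]:
  i=0: ✓ (all of [1,3])
  i=1: ✓ (all of [2,4])
  i=2: ✗ (fails at j=5)
  i=3: ✗ (fails at j=5)
  i=4: ✗ (fails at j=5)
Positions where it holds: {0, 1} → 2.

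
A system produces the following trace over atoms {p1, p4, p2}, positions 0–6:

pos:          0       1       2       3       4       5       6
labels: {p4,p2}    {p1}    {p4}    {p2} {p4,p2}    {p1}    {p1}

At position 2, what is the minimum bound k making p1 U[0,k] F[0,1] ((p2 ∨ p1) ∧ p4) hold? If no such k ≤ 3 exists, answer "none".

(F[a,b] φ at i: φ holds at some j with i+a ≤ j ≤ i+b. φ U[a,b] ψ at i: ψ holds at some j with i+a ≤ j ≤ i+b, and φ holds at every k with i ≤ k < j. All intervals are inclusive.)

Need earliest j ≥ 2 with F[0,1] ((p2 ∨ p1) ∧ p4), and p1 at every k in [2,j-1].
  j=2: rhs fails.
  j=3: rhs holds but lhs fails at k=2.
  j=4: rhs holds but lhs fails at k=2.
  j=5: rhs fails.
No witness within the range → none.

none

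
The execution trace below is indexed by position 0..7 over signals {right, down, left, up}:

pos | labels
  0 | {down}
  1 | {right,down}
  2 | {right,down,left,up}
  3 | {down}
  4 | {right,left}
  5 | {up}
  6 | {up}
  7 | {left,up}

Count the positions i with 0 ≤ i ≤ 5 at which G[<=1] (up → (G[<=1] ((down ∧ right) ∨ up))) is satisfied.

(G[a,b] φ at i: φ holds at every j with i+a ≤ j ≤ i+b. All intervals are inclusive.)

4

Evaluate at each i in [0,5]:
  i=0: ✓ (all of [0,1])
  i=1: ✗ (fails at j=2)
  i=2: ✗ (fails at j=2)
  i=3: ✓ (all of [3,4])
  i=4: ✓ (all of [4,5])
  i=5: ✓ (all of [5,6])
Positions where it holds: {0, 3, 4, 5} → 4.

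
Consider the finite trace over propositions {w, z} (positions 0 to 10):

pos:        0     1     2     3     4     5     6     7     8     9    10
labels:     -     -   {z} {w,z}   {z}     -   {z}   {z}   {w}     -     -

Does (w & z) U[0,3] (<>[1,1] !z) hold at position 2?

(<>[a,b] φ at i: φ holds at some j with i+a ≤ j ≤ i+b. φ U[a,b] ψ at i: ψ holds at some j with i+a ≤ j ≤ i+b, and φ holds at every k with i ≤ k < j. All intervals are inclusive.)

Need some j in [2,5] with <>[1,1] !z, and (w & z) at every k in [2,j-1].
  j=2: <>[1,1] !z — fails (none in [3,3]).
  j=3: <>[1,1] !z — fails (none in [4,4]).
  j=4: <>[1,1] !z holds, but (w & z) fails at k=2 → not this j.
  j=5: <>[1,1] !z — fails (none in [6,6]).
No j in the window works → until fails.

False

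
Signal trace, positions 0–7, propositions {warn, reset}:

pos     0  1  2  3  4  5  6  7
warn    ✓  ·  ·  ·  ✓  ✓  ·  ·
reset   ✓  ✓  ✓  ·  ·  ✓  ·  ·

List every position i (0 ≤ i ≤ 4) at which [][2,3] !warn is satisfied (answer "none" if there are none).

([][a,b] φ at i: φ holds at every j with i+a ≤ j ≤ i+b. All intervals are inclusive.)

Evaluate at each i in [0,4]:
  i=0: ✓ (all of [2,3])
  i=1: ✗ (fails at j=4)
  i=2: ✗ (fails at j=4)
  i=3: ✗ (fails at j=5)
  i=4: ✓ (all of [6,7])

0, 4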